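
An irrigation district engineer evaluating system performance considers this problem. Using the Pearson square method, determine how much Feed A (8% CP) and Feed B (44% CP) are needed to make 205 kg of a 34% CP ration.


parts_A = CP_b - target = 44 - 34 = 10
parts_B = target - CP_a = 34 - 8 = 26
total_parts = 10 + 26 = 36
Feed A = 205 * 10 / 36 = 56.94 kg
Feed B = 205 * 26 / 36 = 148.06 kg

56.94 kg


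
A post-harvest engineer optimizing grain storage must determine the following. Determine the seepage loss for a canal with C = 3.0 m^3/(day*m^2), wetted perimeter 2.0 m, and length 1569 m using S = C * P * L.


S = C * P * L
  = 3.0 * 2.0 * 1569
  = 9414 m^3/day


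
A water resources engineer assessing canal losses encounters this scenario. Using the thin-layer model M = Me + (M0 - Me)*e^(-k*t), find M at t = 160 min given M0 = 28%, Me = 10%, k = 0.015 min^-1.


M = Me + (M0 - Me) * e^(-k*t)
  = 10 + (28 - 10) * e^(-0.015*160)
  = 10 + 18 * e^(-2.400)
  = 10 + 18 * 0.09072
  = 10 + 1.6329
  = 11.63%


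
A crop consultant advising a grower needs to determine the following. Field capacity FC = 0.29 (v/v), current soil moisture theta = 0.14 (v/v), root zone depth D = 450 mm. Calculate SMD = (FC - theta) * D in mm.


SMD = (FC - theta) * D
    = (0.29 - 0.14) * 450
    = 0.150 * 450
    = 67.50 mm


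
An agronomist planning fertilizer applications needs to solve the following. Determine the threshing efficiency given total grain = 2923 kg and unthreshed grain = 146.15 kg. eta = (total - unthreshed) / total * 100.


eta = (total - unthreshed) / total * 100
    = (2923 - 146.15) / 2923 * 100
    = 2776.85 / 2923 * 100
    = 95%


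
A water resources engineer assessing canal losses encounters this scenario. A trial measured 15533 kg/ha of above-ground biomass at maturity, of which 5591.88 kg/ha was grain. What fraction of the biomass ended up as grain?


HI = grain_yield / biomass
   = 5591.88 / 15533
   = 0.36


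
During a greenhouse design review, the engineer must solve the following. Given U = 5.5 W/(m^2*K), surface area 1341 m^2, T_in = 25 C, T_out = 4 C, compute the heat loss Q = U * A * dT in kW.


dT = 25 - (4) = 21 K
Q = U * A * dT
  = 5.5 * 1341 * 21
  = 154885.50 W = 154.89 kW


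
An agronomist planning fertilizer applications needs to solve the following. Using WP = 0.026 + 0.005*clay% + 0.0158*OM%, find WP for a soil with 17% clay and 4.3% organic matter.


WP = 0.026 + 0.005*17 + 0.0158*4.3
   = 0.026 + 0.0850 + 0.0679
   = 0.1789


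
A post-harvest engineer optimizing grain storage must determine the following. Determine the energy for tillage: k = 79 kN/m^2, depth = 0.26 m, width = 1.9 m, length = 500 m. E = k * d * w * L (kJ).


E = k * d * w * L
  = 79 * 0.26 * 1.9 * 500
  = 19513 kJ


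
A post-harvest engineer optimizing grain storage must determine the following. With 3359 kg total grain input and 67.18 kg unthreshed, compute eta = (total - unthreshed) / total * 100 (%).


eta = (total - unthreshed) / total * 100
    = (3359 - 67.18) / 3359 * 100
    = 3291.82 / 3359 * 100
    = 98%


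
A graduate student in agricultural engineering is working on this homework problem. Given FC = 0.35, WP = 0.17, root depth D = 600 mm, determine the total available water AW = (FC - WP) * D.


AW = (FC - WP) * D
   = (0.35 - 0.17) * 600
   = 0.18 * 600
   = 108 mm


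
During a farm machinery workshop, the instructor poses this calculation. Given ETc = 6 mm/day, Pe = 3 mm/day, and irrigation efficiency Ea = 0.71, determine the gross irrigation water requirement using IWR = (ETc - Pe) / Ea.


IWR = (ETc - Pe) / Ea
    = (6 - 3) / 0.71
    = 3 / 0.71
    = 4.23 mm/day


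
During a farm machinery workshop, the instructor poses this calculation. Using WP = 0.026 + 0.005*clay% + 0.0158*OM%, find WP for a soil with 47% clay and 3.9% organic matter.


WP = 0.026 + 0.005*47 + 0.0158*3.9
   = 0.026 + 0.2350 + 0.0616
   = 0.3226


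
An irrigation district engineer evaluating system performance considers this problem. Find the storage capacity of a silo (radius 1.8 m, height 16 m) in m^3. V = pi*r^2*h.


V = pi * r^2 * h
  = pi * 1.8^2 * 16
  = pi * 3.24 * 16
  = 162.86 m^3


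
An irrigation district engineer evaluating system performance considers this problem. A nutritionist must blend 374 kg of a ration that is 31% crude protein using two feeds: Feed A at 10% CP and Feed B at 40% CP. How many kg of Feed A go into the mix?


parts_A = CP_b - target = 40 - 31 = 9
parts_B = target - CP_a = 31 - 10 = 21
total_parts = 9 + 21 = 30
Feed A = 374 * 9 / 30 = 112.20 kg
Feed B = 374 * 21 / 30 = 261.80 kg

112.20 kg


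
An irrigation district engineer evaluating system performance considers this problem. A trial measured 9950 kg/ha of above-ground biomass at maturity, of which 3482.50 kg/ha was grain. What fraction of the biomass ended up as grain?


HI = grain_yield / biomass
   = 3482.50 / 9950
   = 0.35


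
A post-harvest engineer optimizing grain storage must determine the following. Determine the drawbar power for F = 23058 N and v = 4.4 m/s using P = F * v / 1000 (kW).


P = F * v / 1000
  = 23058 * 4.4 / 1000
  = 101455.20 / 1000
  = 101.46 kW


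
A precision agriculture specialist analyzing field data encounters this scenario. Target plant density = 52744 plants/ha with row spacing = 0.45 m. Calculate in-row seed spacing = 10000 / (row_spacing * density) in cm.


spacing = 10000 / (row_sp * density)
        = 10000 / (0.45 * 52744)
        = 10000 / 23734.80
        = 0.42132 m = 42.13 cm


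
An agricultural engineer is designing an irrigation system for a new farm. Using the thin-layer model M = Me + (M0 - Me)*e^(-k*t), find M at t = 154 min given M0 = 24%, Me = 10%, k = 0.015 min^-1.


M = Me + (M0 - Me) * e^(-k*t)
  = 10 + (24 - 10) * e^(-0.015*154)
  = 10 + 14 * e^(-2.310)
  = 10 + 14 * 0.09926
  = 10 + 1.3897
  = 11.39%


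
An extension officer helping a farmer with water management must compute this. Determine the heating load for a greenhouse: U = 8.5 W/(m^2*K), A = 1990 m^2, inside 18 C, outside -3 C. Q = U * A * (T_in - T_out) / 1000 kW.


dT = 18 - (-3) = 21 K
Q = U * A * dT
  = 8.5 * 1990 * 21
  = 355215 W = 355.22 kW


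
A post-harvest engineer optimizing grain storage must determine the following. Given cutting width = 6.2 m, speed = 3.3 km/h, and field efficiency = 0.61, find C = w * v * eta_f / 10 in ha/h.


C = w * v * eta_f / 10
  = 6.2 * 3.3 * 0.61 / 10
  = 12.48 / 10
  = 1.25 ha/h


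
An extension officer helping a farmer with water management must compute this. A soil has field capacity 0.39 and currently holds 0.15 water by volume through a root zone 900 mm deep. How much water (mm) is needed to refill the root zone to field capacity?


SMD = (FC - theta) * D
    = (0.39 - 0.15) * 900
    = 0.240 * 900
    = 216 mm


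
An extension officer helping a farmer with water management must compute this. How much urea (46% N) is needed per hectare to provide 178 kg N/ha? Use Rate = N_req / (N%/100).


Rate = N_required / (N_content / 100)
     = 178 / (46 / 100)
     = 178 / 0.46
     = 386.96 kg/ha


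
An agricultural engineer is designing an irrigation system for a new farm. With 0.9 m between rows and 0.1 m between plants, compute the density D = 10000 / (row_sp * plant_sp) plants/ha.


D = 10000 / (row_sp * plant_sp)
  = 10000 / (0.9 * 0.1)
  = 10000 / 0.0900
  = 111111.11 plants/ha


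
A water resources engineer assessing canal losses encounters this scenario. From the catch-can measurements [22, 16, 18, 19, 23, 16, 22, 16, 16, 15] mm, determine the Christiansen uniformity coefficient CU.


xbar = 183 / 10 = 18.300
sum|xi - xbar| = 25.600
CU = 100 * (1 - 25.600 / (10 * 18.300))
   = 100 * (1 - 0.1399)
   = 86.01%


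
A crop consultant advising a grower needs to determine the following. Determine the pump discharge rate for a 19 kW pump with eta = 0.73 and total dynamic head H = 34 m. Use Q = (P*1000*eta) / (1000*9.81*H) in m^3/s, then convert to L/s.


Q = (P * 1000 * eta) / (rho * g * H)
  = (19 * 1000 * 0.73) / (1000 * 9.81 * 34)
  = 13870 / 333540
  = 0.04158 m^3/s = 41.58 L/s


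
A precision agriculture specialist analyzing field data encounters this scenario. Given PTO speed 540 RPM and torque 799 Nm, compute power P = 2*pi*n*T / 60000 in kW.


P = 2*pi*n*T / 60000
  = 2*pi * 540 * 799 / 60000
  = 2710943.13 / 60000
  = 45.18 kW


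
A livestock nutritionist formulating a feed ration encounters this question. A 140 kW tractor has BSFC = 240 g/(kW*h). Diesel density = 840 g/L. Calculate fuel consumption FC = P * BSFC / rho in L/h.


FC = P * BSFC / rho_fuel
   = 140 * 240 / 840
   = 33600 / 840
   = 40 L/h


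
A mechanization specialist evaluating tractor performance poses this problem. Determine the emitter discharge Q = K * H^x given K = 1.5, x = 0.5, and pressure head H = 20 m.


Q = K * H^x
  = 1.5 * 20^0.5
  = 1.5 * 4.4721
  = 6.71 L/h


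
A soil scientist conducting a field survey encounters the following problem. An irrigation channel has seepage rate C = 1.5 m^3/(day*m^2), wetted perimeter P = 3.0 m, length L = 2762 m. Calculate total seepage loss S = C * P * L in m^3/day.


S = C * P * L
  = 1.5 * 3.0 * 2762
  = 12429 m^3/day


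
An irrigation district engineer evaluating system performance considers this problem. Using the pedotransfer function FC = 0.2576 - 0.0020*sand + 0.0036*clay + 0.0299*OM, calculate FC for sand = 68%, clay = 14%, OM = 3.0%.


FC = 0.2576 - 0.0020*68 + 0.0036*14 + 0.0299*3.0
   = 0.2576 - 0.1360 + 0.0504 + 0.0897
   = 0.2617


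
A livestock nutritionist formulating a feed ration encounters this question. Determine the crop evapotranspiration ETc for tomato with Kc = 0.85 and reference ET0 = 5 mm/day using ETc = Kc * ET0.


ETc = Kc * ET0
    = 0.85 * 5
    = 4.25 mm/day


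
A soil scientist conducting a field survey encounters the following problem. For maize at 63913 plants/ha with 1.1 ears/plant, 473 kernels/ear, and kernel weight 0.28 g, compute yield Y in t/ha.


Y = density * ears * kernels * kw
  = 63913 * 1.1 * 473 * 0.28 g/ha
  = 9311101.49 g/ha
  = 9311.10 kg/ha = 9.31 t/ha


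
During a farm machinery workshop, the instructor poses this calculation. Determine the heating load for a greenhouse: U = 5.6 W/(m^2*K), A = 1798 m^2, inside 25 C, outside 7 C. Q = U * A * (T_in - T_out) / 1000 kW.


dT = 25 - (7) = 18 K
Q = U * A * dT
  = 5.6 * 1798 * 18
  = 181238.40 W = 181.24 kW


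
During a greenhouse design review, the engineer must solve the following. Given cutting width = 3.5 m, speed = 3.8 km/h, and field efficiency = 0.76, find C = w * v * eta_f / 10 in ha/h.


C = w * v * eta_f / 10
  = 3.5 * 3.8 * 0.76 / 10
  = 10.11 / 10
  = 1.01 ha/h


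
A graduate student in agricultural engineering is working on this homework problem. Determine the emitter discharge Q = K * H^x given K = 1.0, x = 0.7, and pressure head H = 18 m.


Q = K * H^x
  = 1.0 * 18^0.7
  = 1.0 * 7.5629
  = 7.56 L/h


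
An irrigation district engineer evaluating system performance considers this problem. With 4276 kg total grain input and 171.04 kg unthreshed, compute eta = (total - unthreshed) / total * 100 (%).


eta = (total - unthreshed) / total * 100
    = (4276 - 171.04) / 4276 * 100
    = 4104.96 / 4276 * 100
    = 96%


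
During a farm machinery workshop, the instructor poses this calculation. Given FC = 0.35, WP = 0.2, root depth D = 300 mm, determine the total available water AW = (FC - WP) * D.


AW = (FC - WP) * D
   = (0.35 - 0.2) * 300
   = 0.15 * 300
   = 45 mm


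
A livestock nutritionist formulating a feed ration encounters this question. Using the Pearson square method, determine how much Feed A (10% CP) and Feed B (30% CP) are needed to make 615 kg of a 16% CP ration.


parts_A = CP_b - target = 30 - 16 = 14
parts_B = target - CP_a = 16 - 10 = 6
total_parts = 14 + 6 = 20
Feed A = 615 * 14 / 20 = 430.50 kg
Feed B = 615 * 6 / 20 = 184.50 kg

430.50 kg


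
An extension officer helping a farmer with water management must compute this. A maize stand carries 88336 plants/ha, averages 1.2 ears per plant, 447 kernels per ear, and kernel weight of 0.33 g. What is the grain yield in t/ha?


Y = density * ears * kernels * kw
  = 88336 * 1.2 * 447 * 0.33 g/ha
  = 15636532.03 g/ha
  = 15636.53 kg/ha = 15.64 t/ha


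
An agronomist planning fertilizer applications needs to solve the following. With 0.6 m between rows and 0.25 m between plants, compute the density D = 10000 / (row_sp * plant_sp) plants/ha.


D = 10000 / (row_sp * plant_sp)
  = 10000 / (0.6 * 0.25)
  = 10000 / 0.1500
  = 66666.67 plants/ha


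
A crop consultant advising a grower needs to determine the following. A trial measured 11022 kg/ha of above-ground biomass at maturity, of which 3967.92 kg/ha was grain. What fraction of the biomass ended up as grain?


HI = grain_yield / biomass
   = 3967.92 / 11022
   = 0.36


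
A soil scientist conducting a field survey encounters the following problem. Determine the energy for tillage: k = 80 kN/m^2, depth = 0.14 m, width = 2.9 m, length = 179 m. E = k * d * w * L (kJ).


E = k * d * w * L
  = 80 * 0.14 * 2.9 * 179
  = 5813.92 kJ


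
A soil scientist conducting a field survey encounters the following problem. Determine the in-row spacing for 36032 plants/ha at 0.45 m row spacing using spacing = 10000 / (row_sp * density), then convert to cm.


spacing = 10000 / (row_sp * density)
        = 10000 / (0.45 * 36032)
        = 10000 / 16214.40
        = 0.61674 m = 61.67 cm


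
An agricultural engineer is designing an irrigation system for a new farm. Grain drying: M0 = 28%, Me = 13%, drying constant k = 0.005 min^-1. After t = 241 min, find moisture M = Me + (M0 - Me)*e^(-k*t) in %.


M = Me + (M0 - Me) * e^(-k*t)
  = 13 + (28 - 13) * e^(-0.005*241)
  = 13 + 15 * e^(-1.205)
  = 13 + 15 * 0.29969
  = 13 + 4.4954
  = 17.50%


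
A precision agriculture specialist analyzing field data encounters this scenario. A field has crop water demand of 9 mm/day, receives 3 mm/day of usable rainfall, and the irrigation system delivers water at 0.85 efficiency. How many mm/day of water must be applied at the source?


IWR = (ETc - Pe) / Ea
    = (9 - 3) / 0.85
    = 6 / 0.85
    = 7.06 mm/day


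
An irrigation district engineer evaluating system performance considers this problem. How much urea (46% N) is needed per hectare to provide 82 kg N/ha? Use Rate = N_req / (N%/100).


Rate = N_required / (N_content / 100)
     = 82 / (46 / 100)
     = 82 / 0.46
     = 178.26 kg/ha


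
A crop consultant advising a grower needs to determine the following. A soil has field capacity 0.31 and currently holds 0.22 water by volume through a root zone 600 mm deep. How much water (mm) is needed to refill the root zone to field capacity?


SMD = (FC - theta) * D
    = (0.31 - 0.22) * 600
    = 0.090 * 600
    = 54 mm


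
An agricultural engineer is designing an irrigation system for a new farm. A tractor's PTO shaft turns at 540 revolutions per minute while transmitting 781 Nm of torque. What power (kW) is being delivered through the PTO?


P = 2*pi*n*T / 60000
  = 2*pi * 540 * 781 / 60000
  = 2649870.57 / 60000
  = 44.16 kW


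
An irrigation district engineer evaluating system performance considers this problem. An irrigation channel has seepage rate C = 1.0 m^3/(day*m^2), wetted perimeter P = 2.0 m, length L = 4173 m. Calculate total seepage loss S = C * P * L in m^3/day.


S = C * P * L
  = 1.0 * 2.0 * 4173
  = 8346 m^3/day


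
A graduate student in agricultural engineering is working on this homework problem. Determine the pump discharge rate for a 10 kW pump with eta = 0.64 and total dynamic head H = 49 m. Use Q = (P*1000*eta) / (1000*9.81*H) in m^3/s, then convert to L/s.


Q = (P * 1000 * eta) / (rho * g * H)
  = (10 * 1000 * 0.64) / (1000 * 9.81 * 49)
  = 6400 / 480690
  = 0.01331 m^3/s = 13.31 L/s


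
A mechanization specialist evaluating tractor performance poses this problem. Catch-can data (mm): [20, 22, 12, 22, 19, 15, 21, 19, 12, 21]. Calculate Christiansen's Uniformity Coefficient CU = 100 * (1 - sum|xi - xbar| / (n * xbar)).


xbar = 183 / 10 = 18.300
sum|xi - xbar| = 31.800
CU = 100 * (1 - 31.800 / (10 * 18.300))
   = 100 * (1 - 0.1738)
   = 82.62%


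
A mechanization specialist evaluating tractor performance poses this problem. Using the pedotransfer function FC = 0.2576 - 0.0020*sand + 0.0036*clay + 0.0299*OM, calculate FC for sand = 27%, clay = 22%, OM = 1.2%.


FC = 0.2576 - 0.0020*27 + 0.0036*22 + 0.0299*1.2
   = 0.2576 - 0.0540 + 0.0792 + 0.0359
   = 0.3187


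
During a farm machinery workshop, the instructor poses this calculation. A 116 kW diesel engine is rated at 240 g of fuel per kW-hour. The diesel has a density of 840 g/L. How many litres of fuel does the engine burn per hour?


FC = P * BSFC / rho_fuel
   = 116 * 240 / 840
   = 27840 / 840
   = 33.14 L/h


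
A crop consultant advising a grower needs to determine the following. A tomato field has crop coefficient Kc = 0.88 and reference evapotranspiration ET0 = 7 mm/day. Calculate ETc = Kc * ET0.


ETc = Kc * ET0
    = 0.88 * 7
    = 6.16 mm/day


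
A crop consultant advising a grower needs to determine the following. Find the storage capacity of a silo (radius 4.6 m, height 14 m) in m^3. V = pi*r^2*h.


V = pi * r^2 * h
  = pi * 4.6^2 * 14
  = pi * 21.16 * 14
  = 930.67 m^3


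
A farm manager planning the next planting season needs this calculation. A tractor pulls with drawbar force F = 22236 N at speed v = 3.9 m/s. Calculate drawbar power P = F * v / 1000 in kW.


P = F * v / 1000
  = 22236 * 3.9 / 1000
  = 86720.40 / 1000
  = 86.72 kW


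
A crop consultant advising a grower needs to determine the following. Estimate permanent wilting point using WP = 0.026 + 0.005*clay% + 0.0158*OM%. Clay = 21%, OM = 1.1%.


WP = 0.026 + 0.005*21 + 0.0158*1.1
   = 0.026 + 0.1050 + 0.0174
   = 0.1484


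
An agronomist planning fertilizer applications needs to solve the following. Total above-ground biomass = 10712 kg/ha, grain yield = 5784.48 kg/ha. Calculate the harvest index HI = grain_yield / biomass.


HI = grain_yield / biomass
   = 5784.48 / 10712
   = 0.54


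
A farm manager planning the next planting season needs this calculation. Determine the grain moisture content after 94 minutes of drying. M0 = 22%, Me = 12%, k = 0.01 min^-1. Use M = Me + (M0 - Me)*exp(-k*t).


M = Me + (M0 - Me) * e^(-k*t)
  = 12 + (22 - 12) * e^(-0.01*94)
  = 12 + 10 * e^(-0.940)
  = 12 + 10 * 0.39063
  = 12 + 3.9063
  = 15.91%


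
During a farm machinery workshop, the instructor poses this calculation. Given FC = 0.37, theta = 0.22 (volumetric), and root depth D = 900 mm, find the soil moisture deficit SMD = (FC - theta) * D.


SMD = (FC - theta) * D
    = (0.37 - 0.22) * 900
    = 0.150 * 900
    = 135 mm


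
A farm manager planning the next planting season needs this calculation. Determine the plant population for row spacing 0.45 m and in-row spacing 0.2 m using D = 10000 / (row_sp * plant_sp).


D = 10000 / (row_sp * plant_sp)
  = 10000 / (0.45 * 0.2)
  = 10000 / 0.0900
  = 111111.11 plants/ha


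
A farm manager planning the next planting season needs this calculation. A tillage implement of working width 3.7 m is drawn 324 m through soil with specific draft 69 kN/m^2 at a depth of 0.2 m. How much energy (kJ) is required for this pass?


E = k * d * w * L
  = 69 * 0.2 * 3.7 * 324
  = 16543.44 kJ


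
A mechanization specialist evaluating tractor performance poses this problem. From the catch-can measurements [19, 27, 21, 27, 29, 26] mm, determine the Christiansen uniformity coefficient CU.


xbar = 149 / 6 = 24.833
sum|xi - xbar| = 19.333
CU = 100 * (1 - 19.333 / (6 * 24.833))
   = 100 * (1 - 0.1298)
   = 87.02%


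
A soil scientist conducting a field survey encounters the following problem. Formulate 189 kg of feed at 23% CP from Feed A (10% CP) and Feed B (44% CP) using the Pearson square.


parts_A = CP_b - target = 44 - 23 = 21
parts_B = target - CP_a = 23 - 10 = 13
total_parts = 21 + 13 = 34
Feed A = 189 * 21 / 34 = 116.74 kg
Feed B = 189 * 13 / 34 = 72.26 kg

116.74 kg


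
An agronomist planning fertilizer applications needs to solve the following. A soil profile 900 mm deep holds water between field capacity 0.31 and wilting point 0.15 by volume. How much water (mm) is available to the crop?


AW = (FC - WP) * D
   = (0.31 - 0.15) * 900
   = 0.16 * 900
   = 144 mm


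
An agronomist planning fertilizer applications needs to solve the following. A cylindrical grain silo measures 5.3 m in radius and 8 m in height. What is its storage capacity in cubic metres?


V = pi * r^2 * h
  = pi * 5.3^2 * 8
  = pi * 28.09 * 8
  = 705.98 m^3


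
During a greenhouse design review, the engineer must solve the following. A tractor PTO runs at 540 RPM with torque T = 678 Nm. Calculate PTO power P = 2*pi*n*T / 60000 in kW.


P = 2*pi*n*T / 60000
  = 2*pi * 540 * 678 / 60000
  = 2300399.80 / 60000
  = 38.34 kW


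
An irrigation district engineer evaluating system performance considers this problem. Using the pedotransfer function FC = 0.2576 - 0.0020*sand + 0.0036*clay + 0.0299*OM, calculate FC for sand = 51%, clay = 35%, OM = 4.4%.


FC = 0.2576 - 0.0020*51 + 0.0036*35 + 0.0299*4.4
   = 0.2576 - 0.1020 + 0.1260 + 0.1316
   = 0.4132


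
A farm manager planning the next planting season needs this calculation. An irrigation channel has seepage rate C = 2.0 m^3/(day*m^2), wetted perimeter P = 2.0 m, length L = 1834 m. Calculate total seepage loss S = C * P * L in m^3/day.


S = C * P * L
  = 2.0 * 2.0 * 1834
  = 7336 m^3/day


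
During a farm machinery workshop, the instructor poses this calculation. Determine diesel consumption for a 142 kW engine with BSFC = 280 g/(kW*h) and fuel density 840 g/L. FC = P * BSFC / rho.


FC = P * BSFC / rho_fuel
   = 142 * 280 / 840
   = 39760 / 840
   = 47.33 L/h


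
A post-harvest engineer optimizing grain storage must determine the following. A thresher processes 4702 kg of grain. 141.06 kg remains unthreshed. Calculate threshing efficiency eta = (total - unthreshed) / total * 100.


eta = (total - unthreshed) / total * 100
    = (4702 - 141.06) / 4702 * 100
    = 4560.94 / 4702 * 100
    = 97%


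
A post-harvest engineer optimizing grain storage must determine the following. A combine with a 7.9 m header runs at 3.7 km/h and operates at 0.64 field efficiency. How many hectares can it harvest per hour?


C = w * v * eta_f / 10
  = 7.9 * 3.7 * 0.64 / 10
  = 18.71 / 10
  = 1.87 ha/h


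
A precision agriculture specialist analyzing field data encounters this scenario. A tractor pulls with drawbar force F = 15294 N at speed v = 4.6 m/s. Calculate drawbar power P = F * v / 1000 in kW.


P = F * v / 1000
  = 15294 * 4.6 / 1000
  = 70352.40 / 1000
  = 70.35 kW


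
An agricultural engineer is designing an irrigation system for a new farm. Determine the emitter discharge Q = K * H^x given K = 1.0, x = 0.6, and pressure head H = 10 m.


Q = K * H^x
  = 1.0 * 10^0.6
  = 1.0 * 3.9811
  = 3.98 L/h


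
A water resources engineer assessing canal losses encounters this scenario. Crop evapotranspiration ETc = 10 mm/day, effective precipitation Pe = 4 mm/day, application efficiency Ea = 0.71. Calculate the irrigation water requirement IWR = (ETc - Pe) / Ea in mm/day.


IWR = (ETc - Pe) / Ea
    = (10 - 4) / 0.71
    = 6 / 0.71
    = 8.45 mm/day


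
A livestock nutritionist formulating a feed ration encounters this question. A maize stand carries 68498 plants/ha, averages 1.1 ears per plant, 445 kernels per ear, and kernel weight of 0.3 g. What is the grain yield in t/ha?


Y = density * ears * kernels * kw
  = 68498 * 1.1 * 445 * 0.3 g/ha
  = 10058931.30 g/ha
  = 10058.93 kg/ha = 10.06 t/ha


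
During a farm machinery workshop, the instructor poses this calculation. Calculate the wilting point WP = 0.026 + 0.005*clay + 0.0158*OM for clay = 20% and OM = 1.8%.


WP = 0.026 + 0.005*20 + 0.0158*1.8
   = 0.026 + 0.1000 + 0.0284
   = 0.1544


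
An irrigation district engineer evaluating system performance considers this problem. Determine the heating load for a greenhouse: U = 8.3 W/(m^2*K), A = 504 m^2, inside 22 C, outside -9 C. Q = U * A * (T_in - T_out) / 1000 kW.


dT = 22 - (-9) = 31 K
Q = U * A * dT
  = 8.3 * 504 * 31
  = 129679.20 W = 129.68 kW


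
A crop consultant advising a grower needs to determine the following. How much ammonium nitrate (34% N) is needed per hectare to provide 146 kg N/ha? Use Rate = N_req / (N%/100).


Rate = N_required / (N_content / 100)
     = 146 / (34 / 100)
     = 146 / 0.34
     = 429.41 kg/ha


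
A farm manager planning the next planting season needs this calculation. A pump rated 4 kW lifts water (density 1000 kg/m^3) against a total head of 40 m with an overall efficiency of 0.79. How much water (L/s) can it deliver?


Q = (P * 1000 * eta) / (rho * g * H)
  = (4 * 1000 * 0.79) / (1000 * 9.81 * 40)
  = 3160 / 392400
  = 0.00805 m^3/s = 8.05 L/s


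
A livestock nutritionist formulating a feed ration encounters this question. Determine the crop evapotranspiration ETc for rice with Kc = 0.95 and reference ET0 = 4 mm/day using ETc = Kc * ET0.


ETc = Kc * ET0
    = 0.95 * 4
    = 3.80 mm/day


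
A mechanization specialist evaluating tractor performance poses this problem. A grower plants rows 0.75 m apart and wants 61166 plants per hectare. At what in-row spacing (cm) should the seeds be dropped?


spacing = 10000 / (row_sp * density)
        = 10000 / (0.75 * 61166)
        = 10000 / 45874.50
        = 0.21799 m = 21.80 cm


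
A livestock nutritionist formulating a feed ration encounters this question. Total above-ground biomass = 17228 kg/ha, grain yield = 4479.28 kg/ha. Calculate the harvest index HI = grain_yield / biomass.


HI = grain_yield / biomass
   = 4479.28 / 17228
   = 0.26


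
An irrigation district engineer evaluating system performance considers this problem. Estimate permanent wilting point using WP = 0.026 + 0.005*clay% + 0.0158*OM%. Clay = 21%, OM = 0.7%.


WP = 0.026 + 0.005*21 + 0.0158*0.7
   = 0.026 + 0.1050 + 0.0111
   = 0.1421


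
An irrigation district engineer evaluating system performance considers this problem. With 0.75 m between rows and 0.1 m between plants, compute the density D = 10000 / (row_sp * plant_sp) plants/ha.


D = 10000 / (row_sp * plant_sp)
  = 10000 / (0.75 * 0.1)
  = 10000 / 0.0750
  = 133333.33 plants/ha


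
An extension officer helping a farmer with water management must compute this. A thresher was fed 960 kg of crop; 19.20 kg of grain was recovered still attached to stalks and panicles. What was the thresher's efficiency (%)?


eta = (total - unthreshed) / total * 100
    = (960 - 19.20) / 960 * 100
    = 940.80 / 960 * 100
    = 98%


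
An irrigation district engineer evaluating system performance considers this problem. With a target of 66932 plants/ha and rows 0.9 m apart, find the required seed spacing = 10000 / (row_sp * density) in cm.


spacing = 10000 / (row_sp * density)
        = 10000 / (0.9 * 66932)
        = 10000 / 60238.80
        = 0.16601 m = 16.60 cm


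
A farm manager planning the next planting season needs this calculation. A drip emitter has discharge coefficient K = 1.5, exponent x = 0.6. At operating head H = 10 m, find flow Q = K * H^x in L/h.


Q = K * H^x
  = 1.5 * 10^0.6
  = 1.5 * 3.9811
  = 5.97 L/h


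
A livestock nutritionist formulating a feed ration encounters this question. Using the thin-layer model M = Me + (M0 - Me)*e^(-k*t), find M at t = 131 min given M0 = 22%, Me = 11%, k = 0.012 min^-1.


M = Me + (M0 - Me) * e^(-k*t)
  = 11 + (22 - 11) * e^(-0.012*131)
  = 11 + 11 * e^(-1.572)
  = 11 + 11 * 0.20763
  = 11 + 2.2839
  = 13.28%


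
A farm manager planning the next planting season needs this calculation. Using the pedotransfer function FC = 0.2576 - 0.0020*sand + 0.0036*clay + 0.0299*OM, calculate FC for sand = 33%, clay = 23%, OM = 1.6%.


FC = 0.2576 - 0.0020*33 + 0.0036*23 + 0.0299*1.6
   = 0.2576 - 0.0660 + 0.0828 + 0.0478
   = 0.3222


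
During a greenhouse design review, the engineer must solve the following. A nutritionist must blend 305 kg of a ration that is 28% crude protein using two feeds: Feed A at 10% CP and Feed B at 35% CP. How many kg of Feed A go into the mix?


parts_A = CP_b - target = 35 - 28 = 7
parts_B = target - CP_a = 28 - 10 = 18
total_parts = 7 + 18 = 25
Feed A = 305 * 7 / 25 = 85.40 kg
Feed B = 305 * 18 / 25 = 219.60 kg

85.40 kg


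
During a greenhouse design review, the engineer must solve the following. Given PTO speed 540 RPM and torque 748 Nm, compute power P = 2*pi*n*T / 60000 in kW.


P = 2*pi*n*T / 60000
  = 2*pi * 540 * 748 / 60000
  = 2537904.21 / 60000
  = 42.30 kW


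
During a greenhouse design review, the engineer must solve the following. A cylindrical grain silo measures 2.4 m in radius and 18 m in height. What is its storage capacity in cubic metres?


V = pi * r^2 * h
  = pi * 2.4^2 * 18
  = pi * 5.76 * 18
  = 325.72 m^3


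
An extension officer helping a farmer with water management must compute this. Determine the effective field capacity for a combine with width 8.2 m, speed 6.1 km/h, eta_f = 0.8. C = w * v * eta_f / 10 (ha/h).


C = w * v * eta_f / 10
  = 8.2 * 6.1 * 0.8 / 10
  = 40.02 / 10
  = 4.00 ha/h


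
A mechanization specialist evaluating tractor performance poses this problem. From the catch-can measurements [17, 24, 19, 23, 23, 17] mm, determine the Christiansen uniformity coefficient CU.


xbar = 123 / 6 = 20.500
sum|xi - xbar| = 17
CU = 100 * (1 - 17 / (6 * 20.500))
   = 100 * (1 - 0.1382)
   = 86.18%


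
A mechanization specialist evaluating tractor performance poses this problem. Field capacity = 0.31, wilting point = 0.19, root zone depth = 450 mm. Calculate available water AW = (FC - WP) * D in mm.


AW = (FC - WP) * D
   = (0.31 - 0.19) * 450
   = 0.12 * 450
   = 54 mm


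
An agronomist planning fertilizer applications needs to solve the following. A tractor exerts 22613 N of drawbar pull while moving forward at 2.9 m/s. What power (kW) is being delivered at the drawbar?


P = F * v / 1000
  = 22613 * 2.9 / 1000
  = 65577.70 / 1000
  = 65.58 kW


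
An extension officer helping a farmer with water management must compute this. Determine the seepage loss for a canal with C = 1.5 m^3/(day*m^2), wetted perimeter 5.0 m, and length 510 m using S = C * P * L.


S = C * P * L
  = 1.5 * 5.0 * 510
  = 3825 m^3/day


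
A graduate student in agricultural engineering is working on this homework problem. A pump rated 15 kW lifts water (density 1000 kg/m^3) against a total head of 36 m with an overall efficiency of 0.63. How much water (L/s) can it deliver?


Q = (P * 1000 * eta) / (rho * g * H)
  = (15 * 1000 * 0.63) / (1000 * 9.81 * 36)
  = 9450 / 353160
  = 0.02676 m^3/s = 26.76 L/s


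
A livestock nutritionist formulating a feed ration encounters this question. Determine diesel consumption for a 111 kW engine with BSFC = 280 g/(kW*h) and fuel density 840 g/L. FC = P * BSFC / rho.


FC = P * BSFC / rho_fuel
   = 111 * 280 / 840
   = 31080 / 840
   = 37 L/h


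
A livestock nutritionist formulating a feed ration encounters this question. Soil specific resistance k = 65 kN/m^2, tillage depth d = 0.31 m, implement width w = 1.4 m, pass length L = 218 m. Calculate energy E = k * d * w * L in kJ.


E = k * d * w * L
  = 65 * 0.31 * 1.4 * 218
  = 6149.78 kJ


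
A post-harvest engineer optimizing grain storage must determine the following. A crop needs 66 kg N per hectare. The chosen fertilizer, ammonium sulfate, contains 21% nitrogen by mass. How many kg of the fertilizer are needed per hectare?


Rate = N_required / (N_content / 100)
     = 66 / (21 / 100)
     = 66 / 0.21
     = 314.29 kg/ha


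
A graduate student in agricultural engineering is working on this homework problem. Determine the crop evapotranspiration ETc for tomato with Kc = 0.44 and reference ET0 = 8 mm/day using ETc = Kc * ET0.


ETc = Kc * ET0
    = 0.44 * 8
    = 3.52 mm/day


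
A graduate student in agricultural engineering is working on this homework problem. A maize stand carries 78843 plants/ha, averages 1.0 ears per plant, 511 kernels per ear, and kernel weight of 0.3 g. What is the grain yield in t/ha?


Y = density * ears * kernels * kw
  = 78843 * 1.0 * 511 * 0.3 g/ha
  = 12086631.90 g/ha
  = 12086.63 kg/ha = 12.09 t/ha


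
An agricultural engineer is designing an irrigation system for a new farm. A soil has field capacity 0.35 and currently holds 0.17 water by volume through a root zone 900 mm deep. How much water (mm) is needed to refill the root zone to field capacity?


SMD = (FC - theta) * D
    = (0.35 - 0.17) * 900
    = 0.180 * 900
    = 162 mm


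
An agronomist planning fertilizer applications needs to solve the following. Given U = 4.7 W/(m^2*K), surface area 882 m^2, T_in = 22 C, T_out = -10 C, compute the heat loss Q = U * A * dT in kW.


dT = 22 - (-10) = 32 K
Q = U * A * dT
  = 4.7 * 882 * 32
  = 132652.80 W = 132.65 kW


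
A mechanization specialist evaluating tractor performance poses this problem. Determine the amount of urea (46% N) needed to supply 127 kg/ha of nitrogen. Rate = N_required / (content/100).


Rate = N_required / (N_content / 100)
     = 127 / (46 / 100)
     = 127 / 0.46
     = 276.09 kg/ha


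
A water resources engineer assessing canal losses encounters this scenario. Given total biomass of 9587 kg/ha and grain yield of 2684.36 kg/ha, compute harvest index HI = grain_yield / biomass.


HI = grain_yield / biomass
   = 2684.36 / 9587
   = 0.28


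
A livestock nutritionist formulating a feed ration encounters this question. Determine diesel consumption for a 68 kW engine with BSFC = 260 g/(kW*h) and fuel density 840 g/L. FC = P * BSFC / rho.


FC = P * BSFC / rho_fuel
   = 68 * 260 / 840
   = 17680 / 840
   = 21.05 L/h


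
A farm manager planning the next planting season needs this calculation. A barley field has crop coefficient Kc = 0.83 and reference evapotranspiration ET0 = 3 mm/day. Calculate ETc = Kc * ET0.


ETc = Kc * ET0
    = 0.83 * 3
    = 2.49 mm/day


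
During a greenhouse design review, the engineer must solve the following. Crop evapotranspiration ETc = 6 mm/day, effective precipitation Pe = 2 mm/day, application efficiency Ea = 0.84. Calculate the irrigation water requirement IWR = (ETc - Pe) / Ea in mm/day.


IWR = (ETc - Pe) / Ea
    = (6 - 2) / 0.84
    = 4 / 0.84
    = 4.76 mm/day


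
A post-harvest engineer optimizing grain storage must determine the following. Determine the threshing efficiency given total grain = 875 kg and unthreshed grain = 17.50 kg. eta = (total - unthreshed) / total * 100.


eta = (total - unthreshed) / total * 100
    = (875 - 17.50) / 875 * 100
    = 857.50 / 875 * 100
    = 98%


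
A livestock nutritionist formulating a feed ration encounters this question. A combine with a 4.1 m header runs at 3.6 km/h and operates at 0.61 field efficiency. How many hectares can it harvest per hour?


C = w * v * eta_f / 10
  = 4.1 * 3.6 * 0.61 / 10
  = 9.00 / 10
  = 0.90 ha/h


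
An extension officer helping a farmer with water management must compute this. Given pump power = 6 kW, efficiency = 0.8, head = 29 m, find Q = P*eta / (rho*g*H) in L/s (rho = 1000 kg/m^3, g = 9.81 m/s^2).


Q = (P * 1000 * eta) / (rho * g * H)
  = (6 * 1000 * 0.8) / (1000 * 9.81 * 29)
  = 4800 / 284490
  = 0.01687 m^3/s = 16.87 L/s


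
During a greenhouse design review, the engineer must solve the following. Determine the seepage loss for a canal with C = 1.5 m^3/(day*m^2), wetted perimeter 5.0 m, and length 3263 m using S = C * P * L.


S = C * P * L
  = 1.5 * 5.0 * 3263
  = 24472.50 m^3/day


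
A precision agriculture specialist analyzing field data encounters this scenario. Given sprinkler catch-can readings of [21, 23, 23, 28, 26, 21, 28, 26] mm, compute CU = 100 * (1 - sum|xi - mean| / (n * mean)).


xbar = 196 / 8 = 24.500
sum|xi - xbar| = 20
CU = 100 * (1 - 20 / (8 * 24.500))
   = 100 * (1 - 0.1020)
   = 89.80%


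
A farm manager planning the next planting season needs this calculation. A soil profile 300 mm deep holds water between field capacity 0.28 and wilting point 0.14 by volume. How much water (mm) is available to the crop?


AW = (FC - WP) * D
   = (0.28 - 0.14) * 300
   = 0.14 * 300
   = 42 mm


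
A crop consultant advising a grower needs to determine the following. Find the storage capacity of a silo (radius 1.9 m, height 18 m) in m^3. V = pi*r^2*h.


V = pi * r^2 * h
  = pi * 1.9^2 * 18
  = pi * 3.61 * 18
  = 204.14 m^3


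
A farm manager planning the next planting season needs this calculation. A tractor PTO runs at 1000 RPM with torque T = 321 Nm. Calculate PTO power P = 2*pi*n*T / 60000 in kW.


P = 2*pi*n*T / 60000
  = 2*pi * 1000 * 321 / 60000
  = 2016902.48 / 60000
  = 33.62 kW


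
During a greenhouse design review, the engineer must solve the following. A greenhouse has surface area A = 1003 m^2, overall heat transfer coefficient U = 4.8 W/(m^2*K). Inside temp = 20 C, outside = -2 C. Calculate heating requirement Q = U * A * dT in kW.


dT = 20 - (-2) = 22 K
Q = U * A * dT
  = 4.8 * 1003 * 22
  = 105916.80 W = 105.92 kW


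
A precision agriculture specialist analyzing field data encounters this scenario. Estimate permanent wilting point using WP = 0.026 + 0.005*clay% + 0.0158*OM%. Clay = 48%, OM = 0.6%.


WP = 0.026 + 0.005*48 + 0.0158*0.6
   = 0.026 + 0.2400 + 0.0095
   = 0.2755


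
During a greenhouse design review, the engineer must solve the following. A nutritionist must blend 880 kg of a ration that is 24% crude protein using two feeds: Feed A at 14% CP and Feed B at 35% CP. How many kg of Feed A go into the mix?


parts_A = CP_b - target = 35 - 24 = 11
parts_B = target - CP_a = 24 - 14 = 10
total_parts = 11 + 10 = 21
Feed A = 880 * 11 / 21 = 460.95 kg
Feed B = 880 * 10 / 21 = 419.05 kg

460.95 kg


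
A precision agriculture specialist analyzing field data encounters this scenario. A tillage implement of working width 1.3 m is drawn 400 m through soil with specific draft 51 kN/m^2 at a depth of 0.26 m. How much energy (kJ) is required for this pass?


E = k * d * w * L
  = 51 * 0.26 * 1.3 * 400
  = 6895.20 kJ


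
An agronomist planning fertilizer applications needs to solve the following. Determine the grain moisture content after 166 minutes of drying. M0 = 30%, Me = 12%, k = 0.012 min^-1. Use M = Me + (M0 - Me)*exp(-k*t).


M = Me + (M0 - Me) * e^(-k*t)
  = 12 + (30 - 12) * e^(-0.012*166)
  = 12 + 18 * e^(-1.992)
  = 12 + 18 * 0.13642
  = 12 + 2.4556
  = 14.46%


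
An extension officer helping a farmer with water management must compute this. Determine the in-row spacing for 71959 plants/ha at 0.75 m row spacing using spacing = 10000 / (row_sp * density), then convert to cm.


spacing = 10000 / (row_sp * density)
        = 10000 / (0.75 * 71959)
        = 10000 / 53969.25
        = 0.18529 m = 18.53 cm


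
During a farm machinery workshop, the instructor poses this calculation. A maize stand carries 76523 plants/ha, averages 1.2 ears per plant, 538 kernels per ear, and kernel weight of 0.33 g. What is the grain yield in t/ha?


Y = density * ears * kernels * kw
  = 76523 * 1.2 * 538 * 0.33 g/ha
  = 16303072.10 g/ha
  = 16303.07 kg/ha = 16.30 t/ha


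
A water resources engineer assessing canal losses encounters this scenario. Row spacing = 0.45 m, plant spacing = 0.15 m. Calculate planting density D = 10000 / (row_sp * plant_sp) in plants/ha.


D = 10000 / (row_sp * plant_sp)
  = 10000 / (0.45 * 0.15)
  = 10000 / 0.0675
  = 148148.15 plants/ha


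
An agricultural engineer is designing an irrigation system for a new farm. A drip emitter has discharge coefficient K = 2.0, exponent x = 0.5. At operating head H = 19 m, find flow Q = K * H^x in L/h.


Q = K * H^x
  = 2.0 * 19^0.5
  = 2.0 * 4.3589
  = 8.72 L/h
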